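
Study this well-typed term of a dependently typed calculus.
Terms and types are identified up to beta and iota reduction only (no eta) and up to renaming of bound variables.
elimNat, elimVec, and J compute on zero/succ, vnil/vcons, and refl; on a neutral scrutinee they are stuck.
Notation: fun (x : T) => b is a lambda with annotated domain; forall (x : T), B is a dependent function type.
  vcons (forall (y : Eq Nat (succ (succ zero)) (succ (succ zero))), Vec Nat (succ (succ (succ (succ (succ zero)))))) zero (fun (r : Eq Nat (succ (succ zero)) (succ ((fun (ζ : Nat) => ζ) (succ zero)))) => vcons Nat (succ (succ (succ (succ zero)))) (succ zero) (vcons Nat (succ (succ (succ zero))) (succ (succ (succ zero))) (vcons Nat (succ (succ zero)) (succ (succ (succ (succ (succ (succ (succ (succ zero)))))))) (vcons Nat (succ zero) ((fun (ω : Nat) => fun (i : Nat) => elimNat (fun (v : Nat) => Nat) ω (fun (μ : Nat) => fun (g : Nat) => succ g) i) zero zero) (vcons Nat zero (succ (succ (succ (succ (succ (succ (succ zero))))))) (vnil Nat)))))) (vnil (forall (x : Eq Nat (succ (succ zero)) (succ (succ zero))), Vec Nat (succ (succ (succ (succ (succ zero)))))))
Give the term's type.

type:
  Vec (forall (y : Eq Nat (succ (succ zero)) (succ (succ zero))), Vec Nat (succ (succ (succ (succ (succ zero)))))) (succ zero)


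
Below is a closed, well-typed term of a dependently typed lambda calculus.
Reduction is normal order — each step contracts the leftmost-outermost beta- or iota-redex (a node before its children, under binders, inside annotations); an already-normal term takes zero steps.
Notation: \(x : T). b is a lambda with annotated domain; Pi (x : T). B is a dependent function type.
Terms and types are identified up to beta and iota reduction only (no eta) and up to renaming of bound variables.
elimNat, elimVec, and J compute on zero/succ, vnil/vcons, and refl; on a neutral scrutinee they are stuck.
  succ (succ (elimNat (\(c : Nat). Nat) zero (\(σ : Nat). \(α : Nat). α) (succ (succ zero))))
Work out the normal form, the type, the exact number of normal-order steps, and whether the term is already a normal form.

reduced normal form:
  succ (succ zero)
the term's type:
  Nat
normal-order step count: 7
started in normal form: no
first redex: an elimNat iota-redex


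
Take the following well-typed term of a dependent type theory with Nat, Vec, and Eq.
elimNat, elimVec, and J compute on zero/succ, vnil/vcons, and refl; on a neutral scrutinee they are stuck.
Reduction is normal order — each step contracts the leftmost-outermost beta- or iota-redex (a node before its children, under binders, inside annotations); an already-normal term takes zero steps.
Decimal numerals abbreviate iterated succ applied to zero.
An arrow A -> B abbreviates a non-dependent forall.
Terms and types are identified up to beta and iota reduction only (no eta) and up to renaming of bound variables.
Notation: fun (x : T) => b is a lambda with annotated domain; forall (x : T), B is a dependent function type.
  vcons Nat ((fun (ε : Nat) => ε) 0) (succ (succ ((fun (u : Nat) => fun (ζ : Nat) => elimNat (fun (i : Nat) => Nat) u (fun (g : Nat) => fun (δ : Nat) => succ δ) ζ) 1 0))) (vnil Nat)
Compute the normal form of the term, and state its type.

resulting normal form:
  vcons Nat 0 3 (vnil Nat)
type:
  Vec Nat 1
observation: contracting a beta-redex first, the term normalizes in 4 steps.


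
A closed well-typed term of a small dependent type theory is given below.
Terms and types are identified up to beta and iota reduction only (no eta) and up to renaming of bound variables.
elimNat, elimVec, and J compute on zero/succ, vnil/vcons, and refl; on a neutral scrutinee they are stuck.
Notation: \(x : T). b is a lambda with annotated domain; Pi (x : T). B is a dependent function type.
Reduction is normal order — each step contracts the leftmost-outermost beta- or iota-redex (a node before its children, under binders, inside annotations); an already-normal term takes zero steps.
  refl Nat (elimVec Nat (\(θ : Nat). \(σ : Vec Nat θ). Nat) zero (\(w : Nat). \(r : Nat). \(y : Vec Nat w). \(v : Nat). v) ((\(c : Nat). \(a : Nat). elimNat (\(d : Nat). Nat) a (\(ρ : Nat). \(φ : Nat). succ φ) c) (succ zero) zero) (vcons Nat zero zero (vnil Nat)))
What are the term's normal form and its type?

normal form:
  refl Nat zero
inferred type:
  Eq Nat zero zero
observation: reduction starts at an elimVec iota-redex, and 6 normal-order steps reach the normal form.


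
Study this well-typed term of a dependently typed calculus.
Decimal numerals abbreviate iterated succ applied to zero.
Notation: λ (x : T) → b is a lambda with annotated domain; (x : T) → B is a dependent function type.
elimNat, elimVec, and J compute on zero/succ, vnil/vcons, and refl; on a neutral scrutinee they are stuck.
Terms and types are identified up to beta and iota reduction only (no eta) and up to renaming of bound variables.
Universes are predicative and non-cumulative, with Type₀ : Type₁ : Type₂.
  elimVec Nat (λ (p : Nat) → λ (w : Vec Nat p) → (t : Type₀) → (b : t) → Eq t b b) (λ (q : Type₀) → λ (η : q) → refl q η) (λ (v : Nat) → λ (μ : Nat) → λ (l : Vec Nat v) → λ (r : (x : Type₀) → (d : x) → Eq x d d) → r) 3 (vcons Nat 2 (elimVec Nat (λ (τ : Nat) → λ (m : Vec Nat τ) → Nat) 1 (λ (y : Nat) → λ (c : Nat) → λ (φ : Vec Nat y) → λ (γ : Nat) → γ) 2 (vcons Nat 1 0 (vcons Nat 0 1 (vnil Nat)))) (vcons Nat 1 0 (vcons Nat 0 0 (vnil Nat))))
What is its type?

the term's type:
  (p : Type₀) → (w : p) → Eq p w w


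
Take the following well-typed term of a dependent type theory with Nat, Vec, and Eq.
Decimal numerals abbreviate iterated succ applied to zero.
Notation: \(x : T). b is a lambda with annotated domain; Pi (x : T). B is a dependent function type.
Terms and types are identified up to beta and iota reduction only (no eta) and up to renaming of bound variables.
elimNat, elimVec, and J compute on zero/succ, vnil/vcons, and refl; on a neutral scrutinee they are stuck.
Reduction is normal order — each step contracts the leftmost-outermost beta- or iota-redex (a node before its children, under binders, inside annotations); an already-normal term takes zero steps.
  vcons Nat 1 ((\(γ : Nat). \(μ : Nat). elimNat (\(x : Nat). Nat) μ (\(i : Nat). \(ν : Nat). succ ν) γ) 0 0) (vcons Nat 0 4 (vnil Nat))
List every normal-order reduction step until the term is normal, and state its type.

normal-order reduction:
  vcons Nat 1 ((\(γ : Nat). \(μ : Nat). elimNat (\(x : Nat). Nat) μ (\(i : Nat). \(ν : Nat). succ ν) γ) 0 0) (vcons Nat 0 4 (vnil Nat))
  ~> vcons Nat 1 ((\(γ : Nat). elimNat (\(μ : Nat). Nat) γ (\(x : Nat). \(i : Nat). succ i) 0) 0) (vcons Nat 0 4 (vnil Nat))
  ~> vcons Nat 1 (elimNat (\(γ : Nat). Nat) 0 (\(μ : Nat). \(x : Nat). succ x) 0) (vcons Nat 0 4 (vnil Nat))
  ~> vcons Nat 1 0 (vcons Nat 0 4 (vnil Nat))
the term's type:
  Vec Nat 2


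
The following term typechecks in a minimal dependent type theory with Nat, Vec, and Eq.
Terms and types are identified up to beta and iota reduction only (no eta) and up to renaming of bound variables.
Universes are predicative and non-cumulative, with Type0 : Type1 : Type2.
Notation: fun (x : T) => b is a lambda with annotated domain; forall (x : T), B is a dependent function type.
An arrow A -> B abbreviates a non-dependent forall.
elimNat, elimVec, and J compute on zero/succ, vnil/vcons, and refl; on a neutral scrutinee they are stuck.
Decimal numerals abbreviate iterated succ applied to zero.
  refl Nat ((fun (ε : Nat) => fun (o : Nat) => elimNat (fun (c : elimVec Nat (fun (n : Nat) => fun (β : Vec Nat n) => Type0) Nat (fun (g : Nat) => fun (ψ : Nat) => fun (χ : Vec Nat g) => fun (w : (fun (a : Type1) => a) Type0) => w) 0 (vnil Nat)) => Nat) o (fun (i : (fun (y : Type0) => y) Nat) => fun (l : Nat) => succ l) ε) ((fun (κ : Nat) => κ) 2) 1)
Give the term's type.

type:
  Eq Nat 3 3


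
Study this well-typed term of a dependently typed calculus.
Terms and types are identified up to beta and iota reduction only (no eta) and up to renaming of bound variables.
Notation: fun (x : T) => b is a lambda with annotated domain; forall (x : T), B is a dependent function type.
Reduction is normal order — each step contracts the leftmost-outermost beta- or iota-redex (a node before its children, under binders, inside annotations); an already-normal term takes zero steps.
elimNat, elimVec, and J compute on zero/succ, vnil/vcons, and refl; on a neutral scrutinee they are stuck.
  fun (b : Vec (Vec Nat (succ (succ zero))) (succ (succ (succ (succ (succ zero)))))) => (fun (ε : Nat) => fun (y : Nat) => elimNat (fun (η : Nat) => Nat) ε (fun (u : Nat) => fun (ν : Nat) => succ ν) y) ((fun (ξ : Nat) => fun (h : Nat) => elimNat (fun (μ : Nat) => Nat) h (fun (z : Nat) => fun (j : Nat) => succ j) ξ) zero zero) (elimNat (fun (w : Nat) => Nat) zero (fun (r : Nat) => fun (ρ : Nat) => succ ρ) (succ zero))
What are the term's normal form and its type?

resulting normal form:
  fun (b : Vec (Vec Nat (succ (succ zero))) (succ (succ (succ (succ (succ zero)))))) => succ zero
the term's type:
  forall (b : Vec (Vec Nat (succ (succ zero))) (succ (succ (succ (succ (succ zero)))))), Nat


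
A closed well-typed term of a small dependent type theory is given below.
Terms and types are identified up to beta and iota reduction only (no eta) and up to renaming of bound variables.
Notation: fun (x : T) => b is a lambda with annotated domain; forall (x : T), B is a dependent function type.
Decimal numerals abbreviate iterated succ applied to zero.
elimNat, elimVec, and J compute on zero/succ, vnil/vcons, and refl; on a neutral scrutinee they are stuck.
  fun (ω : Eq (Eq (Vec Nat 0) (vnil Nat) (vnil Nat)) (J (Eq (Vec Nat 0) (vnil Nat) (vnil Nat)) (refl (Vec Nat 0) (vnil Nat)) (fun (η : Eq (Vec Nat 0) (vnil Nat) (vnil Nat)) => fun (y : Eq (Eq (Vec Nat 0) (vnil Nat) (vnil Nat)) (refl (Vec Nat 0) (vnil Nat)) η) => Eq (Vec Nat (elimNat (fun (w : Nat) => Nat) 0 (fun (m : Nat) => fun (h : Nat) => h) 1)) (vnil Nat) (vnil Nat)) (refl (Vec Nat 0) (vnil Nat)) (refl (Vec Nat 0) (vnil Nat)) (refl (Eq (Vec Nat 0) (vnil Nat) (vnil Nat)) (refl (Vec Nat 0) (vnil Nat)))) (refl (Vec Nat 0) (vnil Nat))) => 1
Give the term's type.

the term's type:
  forall (ω : Eq (Eq (Vec Nat 0) (vnil Nat) (vnil Nat)) (refl (Vec Nat 0) (vnil Nat)) (refl (Vec Nat 0) (vnil Nat))), Nat


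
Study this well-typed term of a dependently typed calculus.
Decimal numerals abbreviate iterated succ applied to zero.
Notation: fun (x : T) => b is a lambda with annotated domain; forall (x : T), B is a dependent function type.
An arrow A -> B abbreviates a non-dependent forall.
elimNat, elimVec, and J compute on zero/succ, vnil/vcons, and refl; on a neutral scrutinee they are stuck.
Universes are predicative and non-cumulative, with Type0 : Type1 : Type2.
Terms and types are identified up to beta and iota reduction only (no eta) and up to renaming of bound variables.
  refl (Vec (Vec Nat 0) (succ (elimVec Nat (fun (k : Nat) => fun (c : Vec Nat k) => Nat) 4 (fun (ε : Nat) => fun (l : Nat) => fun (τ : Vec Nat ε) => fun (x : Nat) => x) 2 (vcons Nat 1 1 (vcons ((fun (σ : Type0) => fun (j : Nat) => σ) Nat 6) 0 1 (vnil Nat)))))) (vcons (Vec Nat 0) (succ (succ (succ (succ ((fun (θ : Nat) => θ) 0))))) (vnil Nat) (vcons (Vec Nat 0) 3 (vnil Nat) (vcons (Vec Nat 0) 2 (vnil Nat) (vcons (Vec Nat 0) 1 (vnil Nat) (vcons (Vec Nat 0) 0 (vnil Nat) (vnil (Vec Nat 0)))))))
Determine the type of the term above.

inferred type:
  Eq (Vec (Vec Nat 0) 5) (vcons (Vec Nat 0) 4 (vnil Nat) (vcons (Vec Nat 0) 3 (vnil Nat) (vcons (Vec Nat 0) 2 (vnil Nat) (vcons (Vec Nat 0) 1 (vnil Nat) (vcons (Vec Nat 0) 0 (vnil Nat) (vnil (Vec Nat 0))))))) (vcons (Vec Nat 0) 4 (vnil Nat) (vcons (Vec Nat 0) 3 (vnil Nat) (vcons (Vec Nat 0) 2 (vnil Nat) (vcons (Vec Nat 0) 1 (vnil Nat) (vcons (Vec Nat 0) 0 (vnil Nat) (vnil (Vec Nat 0)))))))


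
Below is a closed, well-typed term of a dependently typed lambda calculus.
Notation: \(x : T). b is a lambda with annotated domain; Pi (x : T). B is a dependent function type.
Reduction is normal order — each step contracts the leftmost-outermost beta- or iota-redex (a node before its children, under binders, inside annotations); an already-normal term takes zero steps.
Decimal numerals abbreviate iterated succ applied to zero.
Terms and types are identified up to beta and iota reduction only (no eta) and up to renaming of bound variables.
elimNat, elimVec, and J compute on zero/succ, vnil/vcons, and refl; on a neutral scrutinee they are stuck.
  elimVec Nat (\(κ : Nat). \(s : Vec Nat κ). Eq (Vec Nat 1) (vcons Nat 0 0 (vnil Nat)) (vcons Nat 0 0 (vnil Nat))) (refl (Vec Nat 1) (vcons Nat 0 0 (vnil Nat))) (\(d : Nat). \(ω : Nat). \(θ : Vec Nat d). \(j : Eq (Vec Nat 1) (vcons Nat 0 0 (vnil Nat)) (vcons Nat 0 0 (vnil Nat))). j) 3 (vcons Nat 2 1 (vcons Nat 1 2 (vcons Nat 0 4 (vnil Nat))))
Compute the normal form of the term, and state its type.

reduced normal form:
  refl (Vec Nat 1) (vcons Nat 0 0 (vnil Nat))
the term's type:
  Eq (Vec Nat 1) (vcons Nat 0 0 (vnil Nat)) (vcons Nat 0 0 (vnil Nat))


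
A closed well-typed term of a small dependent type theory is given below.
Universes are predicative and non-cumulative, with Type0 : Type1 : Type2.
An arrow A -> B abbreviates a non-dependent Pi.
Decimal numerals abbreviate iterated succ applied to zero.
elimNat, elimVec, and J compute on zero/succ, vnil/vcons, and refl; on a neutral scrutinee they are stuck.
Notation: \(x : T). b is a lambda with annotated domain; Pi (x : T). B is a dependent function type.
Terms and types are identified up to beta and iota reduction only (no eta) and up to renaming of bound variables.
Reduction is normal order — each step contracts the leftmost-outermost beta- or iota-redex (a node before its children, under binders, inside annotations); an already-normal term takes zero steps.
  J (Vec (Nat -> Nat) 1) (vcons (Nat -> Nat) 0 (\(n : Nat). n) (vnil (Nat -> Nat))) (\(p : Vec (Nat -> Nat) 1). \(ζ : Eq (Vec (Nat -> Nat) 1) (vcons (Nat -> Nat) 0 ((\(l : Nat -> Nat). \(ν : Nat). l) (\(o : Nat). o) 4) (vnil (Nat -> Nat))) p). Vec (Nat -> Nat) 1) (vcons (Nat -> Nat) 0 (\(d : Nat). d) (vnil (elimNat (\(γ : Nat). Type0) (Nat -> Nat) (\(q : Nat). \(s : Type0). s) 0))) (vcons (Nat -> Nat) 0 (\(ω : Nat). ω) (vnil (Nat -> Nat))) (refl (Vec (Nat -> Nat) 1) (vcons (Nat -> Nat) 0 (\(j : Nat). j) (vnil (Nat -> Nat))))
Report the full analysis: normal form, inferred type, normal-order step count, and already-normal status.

normal form:
  vcons (Nat -> Nat) 0 (\(n : Nat). n) (vnil (Nat -> Nat))
type:
  Vec (Nat -> Nat) 1
reduction steps (normal order): 2
started in normal form: no
first redex: a J iota-redex


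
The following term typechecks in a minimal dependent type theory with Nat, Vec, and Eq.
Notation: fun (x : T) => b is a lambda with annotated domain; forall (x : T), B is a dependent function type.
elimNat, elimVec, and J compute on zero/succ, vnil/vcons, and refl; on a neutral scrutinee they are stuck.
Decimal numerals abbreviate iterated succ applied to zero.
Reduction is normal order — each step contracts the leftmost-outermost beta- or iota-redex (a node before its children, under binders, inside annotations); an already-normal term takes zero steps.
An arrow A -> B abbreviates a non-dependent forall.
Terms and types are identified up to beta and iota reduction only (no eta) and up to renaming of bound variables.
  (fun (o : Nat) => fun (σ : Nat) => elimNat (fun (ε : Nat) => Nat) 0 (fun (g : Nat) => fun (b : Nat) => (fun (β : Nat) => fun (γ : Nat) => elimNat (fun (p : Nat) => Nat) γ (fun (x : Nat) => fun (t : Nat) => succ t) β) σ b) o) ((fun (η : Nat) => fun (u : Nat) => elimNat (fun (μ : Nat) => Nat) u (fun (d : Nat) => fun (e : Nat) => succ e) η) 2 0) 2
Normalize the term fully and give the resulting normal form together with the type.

normal form:
  4
the term's type:
  Nat
observation: contracting a beta-redex first, the term normalizes in 27 steps.


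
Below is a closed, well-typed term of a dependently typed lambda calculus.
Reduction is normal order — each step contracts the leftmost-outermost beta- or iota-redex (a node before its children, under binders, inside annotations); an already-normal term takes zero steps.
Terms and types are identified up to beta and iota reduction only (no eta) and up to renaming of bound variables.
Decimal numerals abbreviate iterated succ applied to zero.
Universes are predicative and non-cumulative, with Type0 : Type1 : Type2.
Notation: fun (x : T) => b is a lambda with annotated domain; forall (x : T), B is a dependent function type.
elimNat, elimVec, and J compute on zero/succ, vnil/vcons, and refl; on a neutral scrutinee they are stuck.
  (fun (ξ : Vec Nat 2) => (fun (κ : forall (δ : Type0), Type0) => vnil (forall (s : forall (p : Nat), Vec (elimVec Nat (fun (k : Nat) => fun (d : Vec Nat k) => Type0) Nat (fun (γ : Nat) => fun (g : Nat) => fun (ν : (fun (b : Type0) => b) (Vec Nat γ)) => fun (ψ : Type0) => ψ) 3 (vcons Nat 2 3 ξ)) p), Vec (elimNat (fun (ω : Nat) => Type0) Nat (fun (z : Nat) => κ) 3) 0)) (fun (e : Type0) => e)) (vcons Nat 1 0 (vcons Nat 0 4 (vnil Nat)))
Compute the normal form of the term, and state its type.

normal form:
  vnil (forall (ξ : forall (κ : Nat), Vec Nat κ), Vec Nat 0)
the term's type:
  Vec (forall (ξ : forall (κ : Nat), Vec Nat κ), Vec Nat 0) 0
observation: 28 normal-order steps normalize the term, beginning with a beta-redex.


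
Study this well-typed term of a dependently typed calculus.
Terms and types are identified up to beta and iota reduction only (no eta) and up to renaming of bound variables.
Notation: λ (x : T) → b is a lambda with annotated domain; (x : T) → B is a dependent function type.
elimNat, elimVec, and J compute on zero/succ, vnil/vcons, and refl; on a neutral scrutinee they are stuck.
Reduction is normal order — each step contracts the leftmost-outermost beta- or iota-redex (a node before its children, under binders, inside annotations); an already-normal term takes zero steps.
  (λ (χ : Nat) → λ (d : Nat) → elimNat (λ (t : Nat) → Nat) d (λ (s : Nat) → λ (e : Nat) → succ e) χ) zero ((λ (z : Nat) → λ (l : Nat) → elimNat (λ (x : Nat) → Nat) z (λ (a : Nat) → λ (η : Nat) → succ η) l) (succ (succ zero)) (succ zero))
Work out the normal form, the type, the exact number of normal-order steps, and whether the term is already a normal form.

reduced normal form:
  succ (succ (succ zero))
inferred type:
  Nat
normal-order step count: 9
term was already normal: no
first redex: a beta-redex


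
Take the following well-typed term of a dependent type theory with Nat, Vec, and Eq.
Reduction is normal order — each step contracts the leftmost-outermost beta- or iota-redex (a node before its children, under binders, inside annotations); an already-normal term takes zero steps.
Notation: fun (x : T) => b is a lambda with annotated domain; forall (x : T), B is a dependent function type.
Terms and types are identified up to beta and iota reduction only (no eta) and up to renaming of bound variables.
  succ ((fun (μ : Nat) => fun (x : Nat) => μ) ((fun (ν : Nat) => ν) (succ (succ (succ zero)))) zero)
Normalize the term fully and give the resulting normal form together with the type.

reduced normal form:
  succ (succ (succ (succ zero)))
inferred type:
  Nat
observation: 3 normal-order steps normalize the term, beginning with a beta-redex.


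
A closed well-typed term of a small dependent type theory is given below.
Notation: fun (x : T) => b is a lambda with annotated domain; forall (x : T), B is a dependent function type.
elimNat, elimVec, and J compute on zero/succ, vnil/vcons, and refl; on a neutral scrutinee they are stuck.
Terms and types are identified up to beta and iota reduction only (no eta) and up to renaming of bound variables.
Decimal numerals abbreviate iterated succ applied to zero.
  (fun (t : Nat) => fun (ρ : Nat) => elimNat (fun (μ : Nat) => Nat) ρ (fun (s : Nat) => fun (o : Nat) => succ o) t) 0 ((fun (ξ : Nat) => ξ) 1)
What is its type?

the term's type:
  Nat


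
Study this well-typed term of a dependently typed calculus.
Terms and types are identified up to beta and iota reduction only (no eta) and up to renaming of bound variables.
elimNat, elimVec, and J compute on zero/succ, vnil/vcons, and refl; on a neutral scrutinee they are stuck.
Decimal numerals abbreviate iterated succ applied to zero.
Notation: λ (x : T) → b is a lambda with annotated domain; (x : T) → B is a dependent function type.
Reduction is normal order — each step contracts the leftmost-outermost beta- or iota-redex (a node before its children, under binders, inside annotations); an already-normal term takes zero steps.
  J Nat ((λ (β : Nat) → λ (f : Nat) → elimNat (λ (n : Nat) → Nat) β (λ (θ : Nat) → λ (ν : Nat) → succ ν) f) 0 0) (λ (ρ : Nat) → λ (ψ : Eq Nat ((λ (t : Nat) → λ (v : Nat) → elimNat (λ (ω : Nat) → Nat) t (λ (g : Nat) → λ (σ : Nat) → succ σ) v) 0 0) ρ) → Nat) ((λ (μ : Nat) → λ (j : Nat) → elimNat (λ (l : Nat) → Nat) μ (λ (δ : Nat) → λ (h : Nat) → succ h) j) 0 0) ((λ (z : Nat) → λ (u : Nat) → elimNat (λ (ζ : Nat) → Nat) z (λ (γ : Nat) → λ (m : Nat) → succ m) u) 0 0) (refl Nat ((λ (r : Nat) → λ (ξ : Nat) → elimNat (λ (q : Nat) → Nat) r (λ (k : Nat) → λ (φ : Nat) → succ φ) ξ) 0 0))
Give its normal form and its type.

resulting normal form:
  0
inferred type:
  Nat
observation: reduction starts at a J iota-redex, and 4 normal-order steps reach the normal form.


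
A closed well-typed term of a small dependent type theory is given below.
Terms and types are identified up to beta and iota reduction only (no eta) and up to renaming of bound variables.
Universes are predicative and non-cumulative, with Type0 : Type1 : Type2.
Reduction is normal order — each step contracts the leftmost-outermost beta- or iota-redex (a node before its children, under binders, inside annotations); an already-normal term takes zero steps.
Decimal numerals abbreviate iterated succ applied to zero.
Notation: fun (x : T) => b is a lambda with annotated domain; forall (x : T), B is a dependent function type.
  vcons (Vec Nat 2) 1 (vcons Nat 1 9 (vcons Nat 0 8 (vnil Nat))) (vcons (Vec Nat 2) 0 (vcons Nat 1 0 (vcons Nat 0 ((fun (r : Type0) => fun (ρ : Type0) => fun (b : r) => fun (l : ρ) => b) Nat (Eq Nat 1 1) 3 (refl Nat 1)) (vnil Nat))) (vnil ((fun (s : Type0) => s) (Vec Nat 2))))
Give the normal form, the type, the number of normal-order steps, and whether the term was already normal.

reduced normal form:
  vcons (Vec Nat 2) 1 (vcons Nat 1 9 (vcons Nat 0 8 (vnil Nat))) (vcons (Vec Nat 2) 0 (vcons Nat 1 0 (vcons Nat 0 3 (vnil Nat))) (vnil (Vec Nat 2)))
the term's type:
  Vec (Vec Nat 2) 2
reduction steps (normal order): 5
term was already normal: no
first contracted redex: a beta-redex


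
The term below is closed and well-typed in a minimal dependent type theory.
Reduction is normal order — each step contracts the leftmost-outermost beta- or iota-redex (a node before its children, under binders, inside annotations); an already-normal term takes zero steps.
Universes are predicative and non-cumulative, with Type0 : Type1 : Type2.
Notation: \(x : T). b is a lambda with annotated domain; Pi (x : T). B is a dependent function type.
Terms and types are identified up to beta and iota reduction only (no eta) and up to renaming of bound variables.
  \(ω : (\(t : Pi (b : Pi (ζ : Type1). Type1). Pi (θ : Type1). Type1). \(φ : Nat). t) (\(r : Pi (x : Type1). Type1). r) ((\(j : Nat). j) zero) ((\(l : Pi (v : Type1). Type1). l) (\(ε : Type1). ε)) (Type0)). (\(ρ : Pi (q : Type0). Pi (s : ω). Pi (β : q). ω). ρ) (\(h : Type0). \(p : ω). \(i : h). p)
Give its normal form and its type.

reduced normal form:
  \(ω : Type0). \(t : Type0). \(b : ω). \(ζ : t). b
type:
  Pi (ω : Type0). Pi (t : Type0). Pi (b : ω). Pi (ζ : t). ω
observation: reduction starts at a beta-redex, and 6 normal-order steps reach the normal form.


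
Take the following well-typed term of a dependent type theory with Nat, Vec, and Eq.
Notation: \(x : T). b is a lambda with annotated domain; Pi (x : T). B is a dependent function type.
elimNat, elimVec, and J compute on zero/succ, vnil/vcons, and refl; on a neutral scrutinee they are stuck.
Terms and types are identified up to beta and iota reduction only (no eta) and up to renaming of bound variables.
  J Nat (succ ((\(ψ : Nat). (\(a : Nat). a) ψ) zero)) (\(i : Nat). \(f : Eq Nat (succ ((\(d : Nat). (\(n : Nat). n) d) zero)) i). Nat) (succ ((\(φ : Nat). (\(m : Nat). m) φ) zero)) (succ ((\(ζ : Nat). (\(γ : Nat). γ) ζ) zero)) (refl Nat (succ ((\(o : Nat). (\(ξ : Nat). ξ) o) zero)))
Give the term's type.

the term's type:
  Nat


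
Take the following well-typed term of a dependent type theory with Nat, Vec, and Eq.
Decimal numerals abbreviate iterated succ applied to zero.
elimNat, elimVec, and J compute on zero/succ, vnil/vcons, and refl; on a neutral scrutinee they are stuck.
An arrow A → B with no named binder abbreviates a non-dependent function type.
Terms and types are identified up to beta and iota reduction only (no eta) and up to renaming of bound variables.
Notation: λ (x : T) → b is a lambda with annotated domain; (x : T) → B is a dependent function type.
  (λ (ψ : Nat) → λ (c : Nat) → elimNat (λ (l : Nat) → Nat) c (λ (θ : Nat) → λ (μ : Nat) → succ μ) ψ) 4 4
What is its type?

type:
  Nat


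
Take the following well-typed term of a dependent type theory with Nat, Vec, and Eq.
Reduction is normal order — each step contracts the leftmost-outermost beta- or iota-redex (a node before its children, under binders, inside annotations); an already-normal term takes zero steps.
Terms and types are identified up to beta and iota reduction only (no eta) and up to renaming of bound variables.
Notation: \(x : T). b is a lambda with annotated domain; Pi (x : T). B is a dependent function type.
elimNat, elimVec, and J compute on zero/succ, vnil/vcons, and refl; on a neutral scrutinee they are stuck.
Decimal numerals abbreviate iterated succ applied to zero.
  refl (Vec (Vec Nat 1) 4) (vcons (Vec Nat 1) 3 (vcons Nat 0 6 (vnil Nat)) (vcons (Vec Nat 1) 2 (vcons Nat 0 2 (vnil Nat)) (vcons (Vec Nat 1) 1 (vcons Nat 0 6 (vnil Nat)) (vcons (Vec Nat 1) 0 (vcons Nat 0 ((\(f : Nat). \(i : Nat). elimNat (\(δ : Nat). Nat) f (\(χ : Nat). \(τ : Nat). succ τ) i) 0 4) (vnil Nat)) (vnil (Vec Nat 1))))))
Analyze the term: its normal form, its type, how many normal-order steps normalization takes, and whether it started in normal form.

reduced normal form:
  refl (Vec (Vec Nat 1) 4) (vcons (Vec Nat 1) 3 (vcons Nat 0 6 (vnil Nat)) (vcons (Vec Nat 1) 2 (vcons Nat 0 2 (vnil Nat)) (vcons (Vec Nat 1) 1 (vcons Nat 0 6 (vnil Nat)) (vcons (Vec Nat 1) 0 (vcons Nat 0 4 (vnil Nat)) (vnil (Vec Nat 1))))))
type:
  Eq (Vec (Vec Nat 1) 4) (vcons (Vec Nat 1) 3 (vcons Nat 0 6 (vnil Nat)) (vcons (Vec Nat 1) 2 (vcons Nat 0 2 (vnil Nat)) (vcons (Vec Nat 1) 1 (vcons Nat 0 6 (vnil Nat)) (vcons (Vec Nat 1) 0 (vcons Nat 0 4 (vnil Nat)) (vnil (Vec Nat 1)))))) (vcons (Vec Nat 1) 3 (vcons Nat 0 6 (vnil Nat)) (vcons (Vec Nat 1) 2 (vcons Nat 0 2 (vnil Nat)) (vcons (Vec Nat 1) 1 (vcons Nat 0 6 (vnil Nat)) (vcons (Vec Nat 1) 0 (vcons Nat 0 4 (vnil Nat)) (vnil (Vec Nat 1))))))
reduction steps (normal order): 15
term was already normal: no
first contracted redex: a beta-redex


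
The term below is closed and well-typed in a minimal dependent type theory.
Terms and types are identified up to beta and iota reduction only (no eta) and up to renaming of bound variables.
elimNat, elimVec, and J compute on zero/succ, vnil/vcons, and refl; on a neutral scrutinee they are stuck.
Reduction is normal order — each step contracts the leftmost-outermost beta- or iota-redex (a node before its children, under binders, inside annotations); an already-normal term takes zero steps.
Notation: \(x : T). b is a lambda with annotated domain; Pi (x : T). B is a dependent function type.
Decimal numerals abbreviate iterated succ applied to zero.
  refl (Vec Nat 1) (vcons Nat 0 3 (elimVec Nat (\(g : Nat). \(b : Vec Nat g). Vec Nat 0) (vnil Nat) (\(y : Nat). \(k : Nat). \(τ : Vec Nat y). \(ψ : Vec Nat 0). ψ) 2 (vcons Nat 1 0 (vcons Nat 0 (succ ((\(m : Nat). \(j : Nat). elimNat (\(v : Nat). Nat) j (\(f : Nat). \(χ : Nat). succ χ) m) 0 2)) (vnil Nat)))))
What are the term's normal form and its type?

resulting normal form:
  refl (Vec Nat 1) (vcons Nat 0 3 (vnil Nat))
the term's type:
  Eq (Vec Nat 1) (vcons Nat 0 3 (vnil Nat)) (vcons Nat 0 3 (vnil Nat))
observation: reduction starts at an elimVec iota-redex, and 11 normal-order steps reach the normal form.


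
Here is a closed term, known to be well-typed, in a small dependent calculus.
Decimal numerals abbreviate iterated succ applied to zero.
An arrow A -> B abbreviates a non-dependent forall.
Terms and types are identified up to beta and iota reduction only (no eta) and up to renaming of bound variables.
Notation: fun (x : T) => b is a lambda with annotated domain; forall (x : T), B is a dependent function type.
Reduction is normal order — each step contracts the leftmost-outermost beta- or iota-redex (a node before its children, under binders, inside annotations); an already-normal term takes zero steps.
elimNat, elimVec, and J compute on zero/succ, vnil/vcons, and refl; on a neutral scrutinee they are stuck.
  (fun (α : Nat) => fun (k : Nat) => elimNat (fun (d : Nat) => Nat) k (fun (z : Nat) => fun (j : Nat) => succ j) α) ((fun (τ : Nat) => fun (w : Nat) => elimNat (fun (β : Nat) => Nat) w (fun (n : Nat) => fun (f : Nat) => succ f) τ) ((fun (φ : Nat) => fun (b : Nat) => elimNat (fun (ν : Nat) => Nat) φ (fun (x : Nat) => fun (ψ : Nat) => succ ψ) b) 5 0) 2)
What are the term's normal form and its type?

reduced normal form:
  fun (α : Nat) => succ (succ (succ (succ (succ (succ (succ α))))))
inferred type:
  Nat -> Nat
observation: normalization takes exactly 44 steps under the normal-order strategy.


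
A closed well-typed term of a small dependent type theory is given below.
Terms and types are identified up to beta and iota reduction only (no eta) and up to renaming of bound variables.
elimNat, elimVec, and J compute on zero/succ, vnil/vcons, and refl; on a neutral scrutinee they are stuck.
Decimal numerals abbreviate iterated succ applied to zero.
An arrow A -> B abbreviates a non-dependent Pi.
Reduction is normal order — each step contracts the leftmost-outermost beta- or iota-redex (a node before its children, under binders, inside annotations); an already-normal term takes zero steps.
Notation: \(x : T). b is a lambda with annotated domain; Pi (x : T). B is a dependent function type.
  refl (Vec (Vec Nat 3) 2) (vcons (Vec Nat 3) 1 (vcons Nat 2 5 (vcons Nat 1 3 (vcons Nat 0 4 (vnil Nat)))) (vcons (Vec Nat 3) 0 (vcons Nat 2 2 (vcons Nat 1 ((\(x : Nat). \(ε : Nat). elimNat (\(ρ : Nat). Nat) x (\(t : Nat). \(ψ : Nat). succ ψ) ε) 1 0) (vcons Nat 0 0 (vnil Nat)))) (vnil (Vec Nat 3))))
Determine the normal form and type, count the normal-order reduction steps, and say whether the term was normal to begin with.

resulting normal form:
  refl (Vec (Vec Nat 3) 2) (vcons (Vec Nat 3) 1 (vcons Nat 2 5 (vcons Nat 1 3 (vcons Nat 0 4 (vnil Nat)))) (vcons (Vec Nat 3) 0 (vcons Nat 2 2 (vcons Nat 1 1 (vcons Nat 0 0 (vnil Nat)))) (vnil (Vec Nat 3))))
type:
  Eq (Vec (Vec Nat 3) 2) (vcons (Vec Nat 3) 1 (vcons Nat 2 5 (vcons Nat 1 3 (vcons Nat 0 4 (vnil Nat)))) (vcons (Vec Nat 3) 0 (vcons Nat 2 2 (vcons Nat 1 1 (vcons Nat 0 0 (vnil Nat)))) (vnil (Vec Nat 3)))) (vcons (Vec Nat 3) 1 (vcons Nat 2 5 (vcons Nat 1 3 (vcons Nat 0 4 (vnil Nat)))) (vcons (Vec Nat 3) 0 (vcons Nat 2 2 (vcons Nat 1 1 (vcons Nat 0 0 (vnil Nat)))) (vnil (Vec Nat 3))))
normal-order step count: 3
term was already normal: no
first redex: a beta-redex


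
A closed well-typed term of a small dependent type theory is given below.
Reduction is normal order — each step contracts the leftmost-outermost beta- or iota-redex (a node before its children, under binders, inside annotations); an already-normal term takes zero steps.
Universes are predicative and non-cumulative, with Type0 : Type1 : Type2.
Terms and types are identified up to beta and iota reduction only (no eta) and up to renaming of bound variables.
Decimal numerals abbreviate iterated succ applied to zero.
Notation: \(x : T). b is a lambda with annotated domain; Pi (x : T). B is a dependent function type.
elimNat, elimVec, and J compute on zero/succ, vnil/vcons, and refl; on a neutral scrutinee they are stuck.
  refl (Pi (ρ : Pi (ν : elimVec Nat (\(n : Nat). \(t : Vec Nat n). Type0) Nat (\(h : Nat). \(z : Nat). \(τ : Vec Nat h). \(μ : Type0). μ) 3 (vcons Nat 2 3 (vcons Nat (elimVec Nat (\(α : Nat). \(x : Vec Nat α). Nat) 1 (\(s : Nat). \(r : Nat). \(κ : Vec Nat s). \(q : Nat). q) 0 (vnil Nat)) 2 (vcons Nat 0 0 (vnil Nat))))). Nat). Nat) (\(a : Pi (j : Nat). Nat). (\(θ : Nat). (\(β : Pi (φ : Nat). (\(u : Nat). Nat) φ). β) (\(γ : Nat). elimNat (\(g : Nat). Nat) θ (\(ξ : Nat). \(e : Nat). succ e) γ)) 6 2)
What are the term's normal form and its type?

normal form:
  refl (Pi (ρ : Pi (ν : Nat). Nat). Nat) (\(n : Pi (t : Nat). Nat). 8)
the term's type:
  Eq (Pi (ρ : Pi (ν : Nat). Nat). Nat) (\(n : Pi (t : Nat). Nat). 8) (\(h : Pi (z : Nat). Nat). 8)
observation: reduction starts at an elimVec iota-redex, and 26 normal-order steps reach the normal form.


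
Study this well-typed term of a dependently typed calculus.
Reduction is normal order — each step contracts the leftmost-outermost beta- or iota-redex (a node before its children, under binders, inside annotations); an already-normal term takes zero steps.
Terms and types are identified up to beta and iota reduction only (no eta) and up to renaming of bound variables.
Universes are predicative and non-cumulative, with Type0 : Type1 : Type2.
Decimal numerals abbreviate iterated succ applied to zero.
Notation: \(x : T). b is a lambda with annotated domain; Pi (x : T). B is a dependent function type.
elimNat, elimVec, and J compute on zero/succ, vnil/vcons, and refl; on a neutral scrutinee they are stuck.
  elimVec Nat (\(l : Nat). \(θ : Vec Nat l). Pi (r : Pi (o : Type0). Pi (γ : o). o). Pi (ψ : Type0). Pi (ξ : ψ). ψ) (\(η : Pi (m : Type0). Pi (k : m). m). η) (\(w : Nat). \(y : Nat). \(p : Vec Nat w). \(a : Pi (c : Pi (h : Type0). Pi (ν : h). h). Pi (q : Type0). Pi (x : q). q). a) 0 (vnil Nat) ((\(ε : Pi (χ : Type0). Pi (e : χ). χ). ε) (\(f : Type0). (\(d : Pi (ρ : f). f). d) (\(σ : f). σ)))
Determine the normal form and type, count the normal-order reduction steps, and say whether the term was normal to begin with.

normal form:
  \(l : Type0). \(θ : l). θ
inferred type:
  Pi (l : Type0). Pi (θ : l). l
steps to reach normal form (normal order): 4
started in normal form: no
first contracted redex: an elimVec iota-redex


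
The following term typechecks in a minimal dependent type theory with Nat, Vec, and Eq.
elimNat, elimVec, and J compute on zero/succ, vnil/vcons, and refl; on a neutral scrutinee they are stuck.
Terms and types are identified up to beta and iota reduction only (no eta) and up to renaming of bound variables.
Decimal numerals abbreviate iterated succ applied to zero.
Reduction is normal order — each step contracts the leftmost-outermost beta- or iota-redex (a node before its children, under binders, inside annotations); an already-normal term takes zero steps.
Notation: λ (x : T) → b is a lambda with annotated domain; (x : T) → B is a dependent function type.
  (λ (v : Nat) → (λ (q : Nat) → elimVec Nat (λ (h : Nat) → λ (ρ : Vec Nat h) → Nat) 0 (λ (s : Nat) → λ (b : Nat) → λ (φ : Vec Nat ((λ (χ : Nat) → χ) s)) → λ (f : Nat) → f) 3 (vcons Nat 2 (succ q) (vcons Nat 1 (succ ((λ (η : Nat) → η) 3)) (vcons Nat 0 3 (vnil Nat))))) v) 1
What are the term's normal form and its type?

normal form:
  0
the term's type:
  Nat
observation: the leftmost-outermost redex is a beta-redex, and normalization takes 18 steps.


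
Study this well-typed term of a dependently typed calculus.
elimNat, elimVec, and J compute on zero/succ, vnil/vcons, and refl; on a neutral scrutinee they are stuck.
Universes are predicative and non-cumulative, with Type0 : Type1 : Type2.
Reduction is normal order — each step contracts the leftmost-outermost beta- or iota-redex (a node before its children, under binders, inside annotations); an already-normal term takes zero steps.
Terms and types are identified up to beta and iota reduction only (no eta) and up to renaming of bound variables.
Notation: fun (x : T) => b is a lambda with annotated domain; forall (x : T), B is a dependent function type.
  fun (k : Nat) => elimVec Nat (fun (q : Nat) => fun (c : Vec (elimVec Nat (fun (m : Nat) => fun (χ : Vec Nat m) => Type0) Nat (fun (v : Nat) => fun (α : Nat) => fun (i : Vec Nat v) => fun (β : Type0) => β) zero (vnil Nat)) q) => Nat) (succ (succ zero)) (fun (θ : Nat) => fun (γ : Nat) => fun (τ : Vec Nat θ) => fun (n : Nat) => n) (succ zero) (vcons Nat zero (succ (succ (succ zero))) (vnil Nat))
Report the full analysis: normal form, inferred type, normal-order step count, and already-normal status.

normal form:
  fun (k : Nat) => succ (succ zero)
inferred type:
  forall (k : Nat), Nat
normal-order step count: 6
term was already normal: no
first redex: an elimVec iota-redex


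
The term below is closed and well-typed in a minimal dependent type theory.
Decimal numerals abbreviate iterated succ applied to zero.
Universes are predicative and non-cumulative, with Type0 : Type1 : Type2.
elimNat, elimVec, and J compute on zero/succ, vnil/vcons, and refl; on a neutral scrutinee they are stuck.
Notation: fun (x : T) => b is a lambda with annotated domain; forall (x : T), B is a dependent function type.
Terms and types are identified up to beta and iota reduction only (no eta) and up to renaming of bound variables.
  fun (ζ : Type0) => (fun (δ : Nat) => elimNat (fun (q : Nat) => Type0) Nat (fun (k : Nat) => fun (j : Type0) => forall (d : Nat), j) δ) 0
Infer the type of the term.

the term's type:
  forall (ζ : Type0), Type0


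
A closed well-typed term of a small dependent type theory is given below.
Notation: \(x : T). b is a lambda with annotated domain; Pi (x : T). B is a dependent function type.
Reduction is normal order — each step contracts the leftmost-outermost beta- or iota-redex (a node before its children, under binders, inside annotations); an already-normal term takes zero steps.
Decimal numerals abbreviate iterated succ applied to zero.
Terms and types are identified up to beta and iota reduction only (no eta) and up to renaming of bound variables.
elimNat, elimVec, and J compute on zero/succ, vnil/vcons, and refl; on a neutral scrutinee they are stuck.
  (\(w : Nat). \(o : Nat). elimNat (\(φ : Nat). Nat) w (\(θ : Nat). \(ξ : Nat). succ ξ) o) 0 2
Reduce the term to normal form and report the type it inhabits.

resulting normal form:
  2
inferred type:
  Nat
observation: normalization takes exactly 9 steps under the normal-order strategy.


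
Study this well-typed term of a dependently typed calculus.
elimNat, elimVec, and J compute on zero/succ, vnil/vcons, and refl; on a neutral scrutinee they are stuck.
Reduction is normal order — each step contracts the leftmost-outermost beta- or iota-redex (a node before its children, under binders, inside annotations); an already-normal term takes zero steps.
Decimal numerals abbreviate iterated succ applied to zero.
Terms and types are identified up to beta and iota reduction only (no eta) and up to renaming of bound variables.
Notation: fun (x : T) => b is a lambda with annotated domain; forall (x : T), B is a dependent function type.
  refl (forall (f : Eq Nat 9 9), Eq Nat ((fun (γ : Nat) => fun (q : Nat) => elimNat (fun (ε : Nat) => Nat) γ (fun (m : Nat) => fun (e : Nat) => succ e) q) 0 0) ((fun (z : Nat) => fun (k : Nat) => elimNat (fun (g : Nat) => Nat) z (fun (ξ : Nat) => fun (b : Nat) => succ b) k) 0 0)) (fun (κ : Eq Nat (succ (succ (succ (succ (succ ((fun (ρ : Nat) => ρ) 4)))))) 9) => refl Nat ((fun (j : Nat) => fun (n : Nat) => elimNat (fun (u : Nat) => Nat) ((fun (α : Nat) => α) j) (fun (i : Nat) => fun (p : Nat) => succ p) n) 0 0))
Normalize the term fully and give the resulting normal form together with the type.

resulting normal form:
  refl (forall (f : Eq Nat 9 9), Eq Nat 0 0) (fun (γ : Eq Nat 9 9) => refl Nat 0)
inferred type:
  Eq (forall (f : Eq Nat 9 9), Eq Nat 0 0) (fun (γ : Eq Nat 9 9) => refl Nat 0) (fun (q : Eq Nat 9 9) => refl Nat 0)
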